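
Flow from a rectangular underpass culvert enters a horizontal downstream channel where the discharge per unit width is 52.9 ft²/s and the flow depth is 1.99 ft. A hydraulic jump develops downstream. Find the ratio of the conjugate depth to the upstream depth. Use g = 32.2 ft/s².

V₁ = q/y₁ = 52.9/1.99 = 26.6 ft/s. Fr₁ = V₁/√(g·y₁) = 26.6/√(32.2×1.99) = 3.32.
Sequent-depth ratio: y₂/y₁ = ½[√(1 + 8Fr₁²) − 1] = ½[√89.22 − 1] = 4.22.

y₂/y₁ = 4.22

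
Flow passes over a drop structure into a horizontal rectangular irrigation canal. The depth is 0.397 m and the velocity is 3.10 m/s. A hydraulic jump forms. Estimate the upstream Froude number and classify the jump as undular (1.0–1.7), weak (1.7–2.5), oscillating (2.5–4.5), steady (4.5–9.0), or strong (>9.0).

Fr₁ = 1.57; undular jump

Fr₁ = V₁/√(g·y₁) = 3.10/√(9.81×0.397) = 1.57.
Fr₁ = 1.57 lies in the undular range.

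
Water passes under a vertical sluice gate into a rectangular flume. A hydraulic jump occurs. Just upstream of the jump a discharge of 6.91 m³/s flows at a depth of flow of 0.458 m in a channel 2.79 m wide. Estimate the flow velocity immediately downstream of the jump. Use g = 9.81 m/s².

q = Q/b = 6.91/2.79 = 2.48 m²/s; V₁ = q/y₁ = 5.41 m/s. Fr₁ = V₁/√(g·y₁) = 2.55.
From the momentum equation for a rectangular channel, y₂/y₁ = ½[√(1 + 8Fr₁²) − 1] = ½[√53.07 − 1] = 3.14.
y₂ = 3.14 × 0.458 = 1.44 m.
V₂ = q/y₂ = 2.48/1.44 = 1.72 m/s.

V₂ = 1.72 m/s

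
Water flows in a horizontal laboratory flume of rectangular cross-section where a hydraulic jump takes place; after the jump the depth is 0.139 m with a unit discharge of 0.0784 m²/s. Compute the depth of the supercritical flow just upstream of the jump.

y₁ = 0.0482 m

V₂ = q/y₂ = 0.0784/0.139 = 0.564 m/s; Fr₂ = V₂/√(g·y₂) = 0.483.
Applying the sequent-depth relation in reverse, y₁/y₂ = ½[√(1 + 8Fr₂²) − 1] = ½[√2.866 − 1] = 0.347.
y₁ = 0.347 × 0.139 = 0.0482 m.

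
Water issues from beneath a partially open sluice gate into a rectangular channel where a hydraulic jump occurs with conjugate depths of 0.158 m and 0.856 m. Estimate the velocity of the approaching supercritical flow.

For a rectangular channel the momentum equation gives q² = ½·g·y₁·y₂·(y₁ + y₂) = ½×9.81×0.158×0.856×1.01 = 0.673.
q = √0.673 = 0.820 m²/s.
V₁ = q/y₁ = 0.820/0.158 = 5.19 m/s.

V₁ = 5.19 m/s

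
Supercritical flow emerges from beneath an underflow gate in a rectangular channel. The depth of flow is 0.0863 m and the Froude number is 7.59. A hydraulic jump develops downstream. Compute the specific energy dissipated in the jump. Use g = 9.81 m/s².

ΔE = 1.66 m

Fr₁ = 7.59 (given).
Bélanger equation: y₂/y₁ = ½[√(1 + 8Fr₁²) − 1] = ½[√461.9 − 1] = 10.2.
y₂ = 10.2 × 0.0863 = 0.884 m.
V₁ = Fr₁·√(g·y₁) = 7.59×√(9.81×0.0863) = 6.98 m/s; q = V₁·y₁ = 0.603 m²/s. V₂ = q/y₂ = 0.603/0.884 = 0.682 m/s. E₁ = y₁ + V₁²/2g = 2.57 m; E₂ = y₂ + V₂²/2g = 0.908 m. ΔE = E₁ − E₂ = 1.66 m.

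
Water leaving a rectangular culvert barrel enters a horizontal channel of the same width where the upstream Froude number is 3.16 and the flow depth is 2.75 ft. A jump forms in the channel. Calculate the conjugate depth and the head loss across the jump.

y₂ = 11.0 ft; ΔE = 4.63 ft

Fr₁ = 3.16 (given).
Conjugate-depth relation: y₂/y₁ = ½[√(1 + 8Fr₁²) − 1] = ½[√80.88 − 1] = 4.00.
y₂ = 4.00 × 2.75 = 11.0 ft.
V₁ = Fr₁·√(g·y₁) = 3.16×√(32.2×2.75) = 29.7 ft/s; q = V₁·y₁ = 81.8 ft²/s. V₂ = q/y₂ = 81.8/11.0 = 7.44 ft/s. E₁ = y₁ + V₁²/2g = 16.5 ft; E₂ = y₂ + V₂²/2g = 11.9 ft. ΔE = E₁ − E₂ = 4.63 ft.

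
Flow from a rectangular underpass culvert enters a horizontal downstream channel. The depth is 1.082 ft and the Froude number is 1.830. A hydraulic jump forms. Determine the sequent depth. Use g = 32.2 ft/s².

Fr₁ = 1.830 (given).
Bélanger equation: y₂/y₁ = ½[√(1 + 8Fr₁²) − 1] = ½[√27.791 − 1] = 2.136.
y₂ = 2.136 × 1.082 = 2.311 ft.

y₂ = 2.311 ft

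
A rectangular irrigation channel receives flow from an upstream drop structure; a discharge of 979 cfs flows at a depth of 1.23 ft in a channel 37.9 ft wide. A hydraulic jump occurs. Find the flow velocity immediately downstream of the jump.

V₂ = 4.95 ft/s

q = Q/b = 979/37.9 = 25.8 ft²/s; V₁ = q/y₁ = 21.0 ft/s. Fr₁ = V₁/√(g·y₁) = 3.34.
By Bélanger, y₂/y₁ = ½[√(1 + 8Fr₁²) − 1] = ½[√90.09 − 1] = 4.25.
y₂ = 4.25 × 1.23 = 5.22 ft.
V₂ = q/y₂ = 25.8/5.22 = 4.95 ft/s.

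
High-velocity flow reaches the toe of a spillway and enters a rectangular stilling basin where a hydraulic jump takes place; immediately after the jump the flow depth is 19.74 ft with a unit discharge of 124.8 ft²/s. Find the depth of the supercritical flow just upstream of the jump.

V₂ = q/y₂ = 124.8/19.74 = 6.322 ft/s; Fr₂ = V₂/√(g·y₂) = 0.2508.
From the momentum equation (using Fr₂), y₁/y₂ = ½[√(1 + 8Fr₂²) − 1] = ½[√1.5031 − 1] = 0.1130.
y₁ = 0.1130 × 19.74 = 2.231 ft.

y₁ = 2.231 ft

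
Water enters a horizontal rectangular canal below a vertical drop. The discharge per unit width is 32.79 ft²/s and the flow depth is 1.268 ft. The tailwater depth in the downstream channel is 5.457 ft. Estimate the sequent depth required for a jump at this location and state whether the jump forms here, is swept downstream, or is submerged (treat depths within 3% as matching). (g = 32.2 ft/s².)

V₁ = q/y₁ = 32.79/1.268 = 25.86 ft/s. Fr₁ = V₁/√(g·y₁) = 25.86/√(32.2×1.268) = 4.047.
Sequent-depth ratio: y₂/y₁ = ½[√(1 + 8Fr₁²) − 1] = ½[√132.03 − 1] = 5.245.
y₂ = 5.245 × 1.268 = 6.651 ft.
Tailwater y_tw = 5.457 ft: y_tw < y₂, so the jump is swept downstream.

y₂ = 6.651 ft; the jump is swept downstream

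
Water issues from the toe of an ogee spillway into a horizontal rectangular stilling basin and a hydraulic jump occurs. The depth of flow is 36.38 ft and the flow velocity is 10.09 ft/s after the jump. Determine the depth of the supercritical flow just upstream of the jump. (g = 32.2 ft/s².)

y₁ = 5.494 ft

Fr₂ = V₂/√(g·y₂) = 10.09/√(32.2×36.38) = 0.2948.
Since the conjugate-depth ratio holds either way, y₁/y₂ = ½[√(1 + 8Fr₂²) − 1] = ½[√1.6953 − 1] = 0.1510.
y₁ = 0.1510 × 36.38 = 5.494 ft.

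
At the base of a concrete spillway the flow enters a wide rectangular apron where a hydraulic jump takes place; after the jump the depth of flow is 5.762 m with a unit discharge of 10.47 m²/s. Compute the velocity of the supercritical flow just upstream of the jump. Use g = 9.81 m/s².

V₁ = 17.20 m/s

V₂ = q/y₂ = 10.47/5.762 = 1.817 m/s; Fr₂ = V₂/√(g·y₂) = 0.2417.
Applying the sequent-depth relation in reverse, y₁/y₂ = ½[√(1 + 8Fr₂²) − 1] = ½[√1.4673 − 1] = 0.1057.
y₁ = 0.1057 × 5.762 = 0.6088 m.
V₁ = q/y₁ = 10.47/0.6088 = 17.20 m/s.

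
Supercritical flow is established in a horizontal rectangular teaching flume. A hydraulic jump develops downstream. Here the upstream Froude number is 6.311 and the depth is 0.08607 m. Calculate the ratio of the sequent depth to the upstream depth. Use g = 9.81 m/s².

y₂/y₁ = 8.439

Fr₁ = 6.311 (given).
From the momentum equation for a rectangular channel, y₂/y₁ = ½[√(1 + 8Fr₁²) − 1] = ½[√319.63 − 1] = 8.439.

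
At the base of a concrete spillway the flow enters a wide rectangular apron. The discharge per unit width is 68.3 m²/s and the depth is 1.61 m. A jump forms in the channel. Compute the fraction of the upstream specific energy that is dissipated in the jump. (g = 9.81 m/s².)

V₁ = q/y₁ = 68.3/1.61 = 42.4 m/s. Fr₁ = V₁/√(g·y₁) = 42.4/√(9.81×1.61) = 10.7.
From the momentum equation for a rectangular channel, y₂/y₁ = ½[√(1 + 8Fr₁²) − 1] = ½[√912.6 − 1] = 14.6.
y₂ = 14.6 × 1.61 = 23.5 m.
E₁ = y₁ + V₁²/2g = 93.3 m. ΔE = (y₂ − y₁)³/(4y₁y₂) = 69.4 m. ΔE/E₁ = 69.4/93.3 = 0.743.

ΔE/E₁ = 0.743 (74.3%)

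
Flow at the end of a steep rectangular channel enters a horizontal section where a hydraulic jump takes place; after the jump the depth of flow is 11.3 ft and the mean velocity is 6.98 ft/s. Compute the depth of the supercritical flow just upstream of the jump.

y₁ = 2.48 ft

Fr₂ = V₂/√(g·y₂) = 6.98/√(32.2×11.3) = 0.366.
Applying the sequent-depth relation in reverse, y₁/y₂ = ½[√(1 + 8Fr₂²) − 1] = ½[√2.071 − 1] = 0.220.
y₁ = 0.220 × 11.3 = 2.48 ft.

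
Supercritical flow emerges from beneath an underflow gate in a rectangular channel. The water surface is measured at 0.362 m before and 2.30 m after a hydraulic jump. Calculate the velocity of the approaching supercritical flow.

V₁ = 9.11 m/s

For a rectangular channel the momentum equation gives q² = ½·g·y₁·y₂·(y₁ + y₂) = ½×9.81×0.362×2.30×2.66 = 10.9.
q = √10.9 = 3.30 m²/s.
V₁ = q/y₁ = 3.30/0.362 = 9.11 m/s.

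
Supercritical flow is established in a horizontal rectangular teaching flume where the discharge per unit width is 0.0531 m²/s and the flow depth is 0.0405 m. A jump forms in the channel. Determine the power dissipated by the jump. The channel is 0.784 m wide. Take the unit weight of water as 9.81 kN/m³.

V₁ = q/y₁ = 0.0531/0.0405 = 1.31 m/s. Fr₁ = V₁/√(g·y₁) = 1.31/√(9.81×0.0405) = 2.08.
By Bélanger, y₂/y₁ = ½[√(1 + 8Fr₁²) − 1] = ½[√35.61 − 1] = 2.48.
y₂ = 2.48 × 0.0405 = 0.101 m.
Head loss: ΔE = (y₂ − y₁)³/(4y₁y₂) = (0.101 − 0.0405)³/(4×0.0405×0.101) = 0.000217/0.0163 = 0.0133 m.
Q = q·b = 0.0531 × 0.784 = 0.0416 m³/s. P = γ·Q·ΔE = 9.81 × 0.0416 × 0.0133 = 0.00544 kW.

P = 0.00544 kW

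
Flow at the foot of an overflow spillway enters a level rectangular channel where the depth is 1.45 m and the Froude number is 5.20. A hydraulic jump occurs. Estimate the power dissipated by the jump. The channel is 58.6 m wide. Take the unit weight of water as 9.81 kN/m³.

P = 174527 kW

Fr₁ = 5.20 (given).
By Bélanger, y₂/y₁ = ½[√(1 + 8Fr₁²) − 1] = ½[√217.3 − 1] = 6.87.
y₂ = 6.87 × 1.45 = 9.96 m.
Head loss: ΔE = (y₂ − y₁)³/(4y₁y₂) = (9.96 − 1.45)³/(4×1.45×9.96) = 617/57.8 = 10.7 m.
V₁ = Fr₁·√(g·y₁) = 5.20×√(9.81×1.45) = 19.6 m/s; q = V₁·y₁ = 28.4 m²/s. Q = q·b = 28.4 × 58.6 = 1666 m³/s. P = γ·Q·ΔE = 9.81 × 1666 × 10.7 = 174527 kW.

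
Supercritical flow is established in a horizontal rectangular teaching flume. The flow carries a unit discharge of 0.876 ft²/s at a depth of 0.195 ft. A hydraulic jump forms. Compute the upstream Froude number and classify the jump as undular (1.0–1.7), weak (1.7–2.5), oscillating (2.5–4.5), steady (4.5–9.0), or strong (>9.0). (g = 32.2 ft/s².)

Fr₁ = 1.79; weak jump

V₁ = q/y₁ = 0.876/0.195 = 4.49 ft/s. Fr₁ = V₁/√(g·y₁) = 4.49/√(32.2×0.195) = 1.79.
Fr₁ = 1.79 lies in the weak range.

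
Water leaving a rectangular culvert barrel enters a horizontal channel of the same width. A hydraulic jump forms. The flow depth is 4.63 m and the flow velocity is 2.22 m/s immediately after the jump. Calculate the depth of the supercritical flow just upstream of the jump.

y₁ = 0.849 m

Fr₂ = V₂/√(g·y₂) = 2.22/√(9.81×4.63) = 0.329.
Applying the sequent-depth relation in reverse, y₁/y₂ = ½[√(1 + 8Fr₂²) − 1] = ½[√1.868 − 1] = 0.183.
y₁ = 0.183 × 4.63 = 0.849 m.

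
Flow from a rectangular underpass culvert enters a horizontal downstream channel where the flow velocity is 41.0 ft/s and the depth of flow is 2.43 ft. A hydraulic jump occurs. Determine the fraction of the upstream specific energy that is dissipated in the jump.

Fr₁ = V₁/√(g·y₁) = 41.0/√(32.2×2.43) = 4.64.
By Bélanger, y₂/y₁ = ½[√(1 + 8Fr₁²) − 1] = ½[√172.9 − 1] = 6.07.
y₂ = 6.07 × 2.43 = 14.8 ft.
E₁ = y₁ + V₁²/2g = 28.5 ft. ΔE = (y₂ − y₁)³/(4y₁y₂) = 13.1 ft. ΔE/E₁ = 13.1/28.5 = 0.458.

ΔE/E₁ = 0.458 (45.8%)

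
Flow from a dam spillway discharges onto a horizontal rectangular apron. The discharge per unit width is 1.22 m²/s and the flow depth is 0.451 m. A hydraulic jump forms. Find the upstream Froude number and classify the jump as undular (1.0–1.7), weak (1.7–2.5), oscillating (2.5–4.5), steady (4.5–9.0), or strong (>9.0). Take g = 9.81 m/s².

V₁ = q/y₁ = 1.22/0.451 = 2.71 m/s. Fr₁ = V₁/√(g·y₁) = 2.71/√(9.81×0.451) = 1.29.
Fr₁ = 1.29 lies in the undular range.

Fr₁ = 1.29; undular jump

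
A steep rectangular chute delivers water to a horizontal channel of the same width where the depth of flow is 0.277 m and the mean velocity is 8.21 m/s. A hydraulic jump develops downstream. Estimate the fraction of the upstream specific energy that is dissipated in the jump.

Fr₁ = V₁/√(g·y₁) = 8.21/√(9.81×0.277) = 4.98.
By Bélanger, y₂/y₁ = ½[√(1 + 8Fr₁²) − 1] = ½[√199.4 − 1] = 6.56.
y₂ = 6.56 × 0.277 = 1.82 m.
E₁ = y₁ + V₁²/2g = 3.71 m. ΔE = (y₂ − y₁)³/(4y₁y₂) = 1.82 m. ΔE/E₁ = 1.82/3.71 = 0.489.

ΔE/E₁ = 0.489 (48.9%)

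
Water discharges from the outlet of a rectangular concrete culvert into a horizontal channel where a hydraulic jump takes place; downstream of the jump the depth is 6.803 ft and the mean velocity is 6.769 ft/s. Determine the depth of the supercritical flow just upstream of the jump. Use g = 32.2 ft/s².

y₁ = 2.160 ft

Fr₂ = V₂/√(g·y₂) = 6.769/√(32.2×6.803) = 0.4573.
The Bélanger relation is symmetric: y₁/y₂ = ½[√(1 + 8Fr₂²) − 1] = ½[√2.6733 − 1] = 0.3175.
y₁ = 0.3175 × 6.803 = 2.160 ft.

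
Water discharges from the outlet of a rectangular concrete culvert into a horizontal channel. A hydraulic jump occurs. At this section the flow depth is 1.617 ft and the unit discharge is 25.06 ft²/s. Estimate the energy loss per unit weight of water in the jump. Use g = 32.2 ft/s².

ΔE = 0.6164 ft

V₁ = q/y₁ = 25.06/1.617 = 15.50 ft/s. Fr₁ = V₁/√(g·y₁) = 15.50/√(32.2×1.617) = 2.148.
Conjugate-depth relation: y₂/y₁ = ½[√(1 + 8Fr₁²) − 1] = ½[√37.903 − 1] = 2.578.
y₂ = 2.578 × 1.617 = 4.169 ft.
Head loss: ΔE = (y₂ − y₁)³/(4y₁y₂) = (4.169 − 1.617)³/(4×1.617×4.169) = 16.62/26.97 = 0.6164 ft.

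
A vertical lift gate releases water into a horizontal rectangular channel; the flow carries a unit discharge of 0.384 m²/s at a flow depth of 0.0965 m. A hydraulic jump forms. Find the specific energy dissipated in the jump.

ΔE = 0.363 m

V₁ = q/y₁ = 0.384/0.0965 = 3.98 m/s. Fr₁ = V₁/√(g·y₁) = 3.98/√(9.81×0.0965) = 4.09.
By Bélanger, y₂/y₁ = ½[√(1 + 8Fr₁²) − 1] = ½[√134.8 − 1] = 5.31.
y₂ = 5.31 × 0.0965 = 0.512 m.
Head loss: ΔE = (y₂ − y₁)³/(4y₁y₂) = (0.512 − 0.0965)³/(4×0.0965×0.512) = 0.0717/0.198 = 0.363 m.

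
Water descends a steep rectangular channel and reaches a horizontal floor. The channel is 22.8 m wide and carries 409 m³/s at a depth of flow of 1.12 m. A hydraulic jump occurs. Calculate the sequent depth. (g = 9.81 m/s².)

q = Q/b = 409/22.8 = 17.9 m²/s; V₁ = q/y₁ = 16.0 m/s. Fr₁ = V₁/√(g·y₁) = 4.83.
From the momentum equation for a rectangular channel, y₂/y₁ = ½[√(1 + 8Fr₁²) − 1] = ½[√187.8 − 1] = 6.35.
y₂ = 6.35 × 1.12 = 7.11 m.

y₂ = 7.11 m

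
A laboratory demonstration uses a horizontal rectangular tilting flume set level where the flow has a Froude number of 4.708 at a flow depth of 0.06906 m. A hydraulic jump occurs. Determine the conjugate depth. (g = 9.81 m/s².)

Fr₁ = 4.708 (given).
Conjugate-depth relation: y₂/y₁ = ½[√(1 + 8Fr₁²) − 1] = ½[√178.32 − 1] = 6.177.
y₂ = 6.177 × 0.06906 = 0.4266 m.

y₂ = 0.4266 m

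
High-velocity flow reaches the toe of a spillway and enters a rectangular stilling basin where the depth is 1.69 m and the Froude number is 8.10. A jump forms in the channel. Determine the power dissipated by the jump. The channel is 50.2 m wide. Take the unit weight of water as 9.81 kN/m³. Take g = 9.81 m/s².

Fr₁ = 8.10 (given).
Sequent-depth ratio: y₂/y₁ = ½[√(1 + 8Fr₁²) − 1] = ½[√525.9 − 1] = 11.0.
y₂ = 11.0 × 1.69 = 18.5 m.
V₁ = Fr₁·√(g·y₁) = 8.10×√(9.81×1.69) = 33.0 m/s; q = V₁·y₁ = 55.7 m²/s. V₂ = q/y₂ = 55.7/18.5 = 3.01 m/s. E₁ = y₁ + V₁²/2g = 57.1 m; E₂ = y₂ + V₂²/2g = 19.0 m. ΔE = E₁ − E₂ = 38.1 m.
Q = q·b = 55.7 × 50.2 = 2798 m³/s. P = γ·Q·ΔE = 9.81 × 2798 × 38.1 = 1046807 kW.

P = 1046807 kW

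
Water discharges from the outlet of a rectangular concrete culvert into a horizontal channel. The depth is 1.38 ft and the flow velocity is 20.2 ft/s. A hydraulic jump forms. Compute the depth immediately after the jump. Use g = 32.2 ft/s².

y₂ = 5.26 ft

Fr₁ = V₁/√(g·y₁) = 20.2/√(32.2×1.38) = 3.03.
From the momentum equation for a rectangular channel, y₂/y₁ = ½[√(1 + 8Fr₁²) − 1] = ½[√74.46 − 1] = 3.81.
y₂ = 3.81 × 1.38 = 5.26 ft.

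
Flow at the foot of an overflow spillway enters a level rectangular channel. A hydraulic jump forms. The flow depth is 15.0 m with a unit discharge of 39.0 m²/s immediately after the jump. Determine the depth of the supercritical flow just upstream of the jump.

V₂ = q/y₂ = 39.0/15.0 = 2.60 m/s; Fr₂ = V₂/√(g·y₂) = 0.214.
Applying the sequent-depth relation in reverse, y₁/y₂ = ½[√(1 + 8Fr₂²) − 1] = ½[√1.368 − 1] = 0.0847.
y₁ = 0.0847 × 15.0 = 1.27 m.

y₁ = 1.27 m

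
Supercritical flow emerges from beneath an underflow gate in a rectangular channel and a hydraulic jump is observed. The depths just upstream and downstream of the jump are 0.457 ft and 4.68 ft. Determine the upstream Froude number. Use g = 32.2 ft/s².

Fr₁ = 7.59

For a rectangular channel the momentum equation gives q² = ½·g·y₁·y₂·(y₁ + y₂) = ½×32.2×0.457×4.68×5.14 = 177.
q = √177 = 13.3 ft²/s.
V₁ = q/y₁ = 29.1 ft/s; Fr₁ = V₁/√(g·y₁) = 7.59.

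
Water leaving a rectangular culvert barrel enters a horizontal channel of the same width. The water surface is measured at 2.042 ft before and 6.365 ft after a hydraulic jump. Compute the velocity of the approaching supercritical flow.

For a rectangular channel the momentum equation gives q² = ½·g·y₁·y₂·(y₁ + y₂) = ½×32.2×2.042×6.365×8.407 = 1759.
q = √1759 = 41.94 ft²/s.
V₁ = q/y₁ = 41.94/2.042 = 20.54 ft/s.

V₁ = 20.54 ft/s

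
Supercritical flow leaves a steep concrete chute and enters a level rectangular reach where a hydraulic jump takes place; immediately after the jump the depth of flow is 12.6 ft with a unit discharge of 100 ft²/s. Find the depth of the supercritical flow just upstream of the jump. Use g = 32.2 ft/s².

V₂ = q/y₂ = 100/12.6 = 7.94 ft/s; Fr₂ = V₂/√(g·y₂) = 0.394.
Applying the sequent-depth relation in reverse, y₁/y₂ = ½[√(1 + 8Fr₂²) − 1] = ½[√2.242 − 1] = 0.249.
y₁ = 0.249 × 12.6 = 3.13 ft.

y₁ = 3.13 ft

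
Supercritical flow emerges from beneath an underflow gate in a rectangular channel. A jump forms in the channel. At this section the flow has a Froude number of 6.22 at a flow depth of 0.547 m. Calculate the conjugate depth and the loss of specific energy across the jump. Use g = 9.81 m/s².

y₂ = 4.55 m; ΔE = 6.43 m

Fr₁ = 6.22 (given).
Sequent-depth ratio: y₂/y₁ = ½[√(1 + 8Fr₁²) − 1] = ½[√310.5 − 1] = 8.31.
y₂ = 8.31 × 0.547 = 4.55 m.
V₁ = Fr₁·√(g·y₁) = 6.22×√(9.81×0.547) = 14.4 m/s; q = V₁·y₁ = 7.88 m²/s. V₂ = q/y₂ = 7.88/4.55 = 1.73 m/s. E₁ = y₁ + V₁²/2g = 11.1 m; E₂ = y₂ + V₂²/2g = 4.70 m. ΔE = E₁ − E₂ = 6.43 m.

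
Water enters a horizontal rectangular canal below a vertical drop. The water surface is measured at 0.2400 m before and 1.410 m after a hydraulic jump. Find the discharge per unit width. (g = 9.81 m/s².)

For a rectangular channel the momentum equation gives q² = ½·g·y₁·y₂·(y₁ + y₂) = ½×9.81×0.2400×1.410×1.650 = 2.739.
q = √2.739 = 1.655 m²/s.

q = 1.655 m²/s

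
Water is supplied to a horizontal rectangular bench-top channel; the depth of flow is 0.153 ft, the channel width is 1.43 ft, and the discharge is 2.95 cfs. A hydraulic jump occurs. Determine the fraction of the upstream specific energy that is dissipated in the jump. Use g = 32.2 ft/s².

q = Q/b = 2.95/1.43 = 2.06 ft²/s; V₁ = q/y₁ = 13.5 ft/s. Fr₁ = V₁/√(g·y₁) = 6.07.
From the momentum equation for a rectangular channel, y₂/y₁ = ½[√(1 + 8Fr₁²) − 1] = ½[√296.2 − 1] = 8.11.
y₂ = 8.11 × 0.153 = 1.24 ft.
E₁ = y₁ + V₁²/2g = 2.98 ft. ΔE = (y₂ − y₁)³/(4y₁y₂) = 1.69 ft. ΔE/E₁ = 1.69/2.98 = 0.569.

ΔE/E₁ = 0.569 (56.9%)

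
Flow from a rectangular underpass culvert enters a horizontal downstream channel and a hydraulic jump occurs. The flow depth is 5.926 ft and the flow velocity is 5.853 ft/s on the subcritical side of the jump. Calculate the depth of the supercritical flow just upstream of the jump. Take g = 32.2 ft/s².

y₁ = 1.662 ft

Fr₂ = V₂/√(g·y₂) = 5.853/√(32.2×5.926) = 0.4237.
The Bélanger relation is symmetric: y₁/y₂ = ½[√(1 + 8Fr₂²) − 1] = ½[√2.4362 − 1] = 0.2804.
y₁ = 0.2804 × 5.926 = 1.662 ft.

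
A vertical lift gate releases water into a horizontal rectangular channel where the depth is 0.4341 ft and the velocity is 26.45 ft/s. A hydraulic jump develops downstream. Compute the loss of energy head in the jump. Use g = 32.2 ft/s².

Fr₁ = V₁/√(g·y₁) = 26.45/√(32.2×0.4341) = 7.075.
Conjugate-depth relation: y₂/y₁ = ½[√(1 + 8Fr₁²) − 1] = ½[√401.40 − 1] = 9.518.
y₂ = 9.518 × 0.4341 = 4.132 ft.
q = V₁·y₁ = 26.45 × 0.4341 = 11.48 ft²/s. V₂ = q/y₂ = 11.48/4.132 = 2.779 ft/s. E₁ = y₁ + V₁²/2g = 11.30 ft; E₂ = y₂ + V₂²/2g = 4.251 ft. ΔE = E₁ − E₂ = 7.046 ft.

ΔE = 7.046 ft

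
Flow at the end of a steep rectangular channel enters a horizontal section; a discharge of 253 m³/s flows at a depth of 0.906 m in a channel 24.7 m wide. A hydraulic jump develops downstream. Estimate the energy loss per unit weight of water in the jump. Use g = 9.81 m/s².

ΔE = 2.72 m

q = Q/b = 253/24.7 = 10.2 m²/s; V₁ = q/y₁ = 11.3 m/s. Fr₁ = V₁/√(g·y₁) = 3.79.
Conjugate-depth relation: y₂/y₁ = ½[√(1 + 8Fr₁²) − 1] = ½[√116.0 − 1] = 4.89.
y₂ = 4.89 × 0.906 = 4.43 m.
V₂ = q/y₂ = 10.2/4.43 = 2.31 m/s. E₁ = y₁ + V₁²/2g = 7.42 m; E₂ = y₂ + V₂²/2g = 4.70 m. ΔE = E₁ − E₂ = 2.72 m.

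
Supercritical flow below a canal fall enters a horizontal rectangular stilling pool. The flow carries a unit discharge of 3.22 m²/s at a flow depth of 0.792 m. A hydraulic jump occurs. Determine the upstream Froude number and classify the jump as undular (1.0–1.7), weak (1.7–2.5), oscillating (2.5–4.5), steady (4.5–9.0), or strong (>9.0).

V₁ = q/y₁ = 3.22/0.792 = 4.07 m/s. Fr₁ = V₁/√(g·y₁) = 4.07/√(9.81×0.792) = 1.46.
Fr₁ = 1.46 lies in the undular range.

Fr₁ = 1.46; undular jump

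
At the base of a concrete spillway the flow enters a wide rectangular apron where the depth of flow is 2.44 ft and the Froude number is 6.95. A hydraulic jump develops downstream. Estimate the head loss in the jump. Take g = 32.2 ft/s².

Fr₁ = 6.95 (given).
From the momentum equation for a rectangular channel, y₂/y₁ = ½[√(1 + 8Fr₁²) − 1] = ½[√387.4 − 1] = 9.34.
y₂ = 9.34 × 2.44 = 22.8 ft.
V₁ = Fr₁·√(g·y₁) = 6.95×√(32.2×2.44) = 61.6 ft/s; q = V₁·y₁ = 150 ft²/s. V₂ = q/y₂ = 150/22.8 = 6.59 ft/s. E₁ = y₁ + V₁²/2g = 61.4 ft; E₂ = y₂ + V₂²/2g = 23.5 ft. ΔE = E₁ − E₂ = 37.9 ft.

ΔE = 37.9 ft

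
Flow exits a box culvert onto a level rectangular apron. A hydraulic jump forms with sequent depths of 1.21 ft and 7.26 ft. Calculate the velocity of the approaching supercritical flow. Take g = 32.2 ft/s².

V₁ = 28.6 ft/s

For a rectangular channel the momentum equation gives q² = ½·g·y₁·y₂·(y₁ + y₂) = ½×32.2×1.21×7.26×8.47 = 1198.
q = √1198 = 34.6 ft²/s.
V₁ = q/y₁ = 34.6/1.21 = 28.6 ft/s.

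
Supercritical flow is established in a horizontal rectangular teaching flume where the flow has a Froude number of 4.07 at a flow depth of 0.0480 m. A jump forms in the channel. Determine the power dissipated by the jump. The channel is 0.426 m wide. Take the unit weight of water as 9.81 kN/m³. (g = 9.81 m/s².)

P = 0.0997 kW

Fr₁ = 4.07 (given).
By Bélanger, y₂/y₁ = ½[√(1 + 8Fr₁²) − 1] = ½[√133.5 − 1] = 5.28.
y₂ = 5.28 × 0.0480 = 0.253 m.
V₁ = Fr₁·√(g·y₁) = 4.07×√(9.81×0.0480) = 2.79 m/s; q = V₁·y₁ = 0.134 m²/s. V₂ = q/y₂ = 0.134/0.253 = 0.529 m/s. E₁ = y₁ + V₁²/2g = 0.446 m; E₂ = y₂ + V₂²/2g = 0.268 m. ΔE = E₁ − E₂ = 0.178 m.
Q = q·b = 0.134 × 0.426 = 0.0571 m³/s. P = γ·Q·ΔE = 9.81 × 0.0571 × 0.178 = 0.0997 kW.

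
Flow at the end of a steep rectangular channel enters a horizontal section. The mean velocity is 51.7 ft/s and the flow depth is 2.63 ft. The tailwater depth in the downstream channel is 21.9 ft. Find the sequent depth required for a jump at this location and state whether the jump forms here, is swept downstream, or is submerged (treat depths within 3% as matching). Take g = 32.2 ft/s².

y₂ = 19.6 ft; the jump is submerged

Fr₁ = V₁/√(g·y₁) = 51.7/√(32.2×2.63) = 5.62.
From the momentum equation for a rectangular channel, y₂/y₁ = ½[√(1 + 8Fr₁²) − 1] = ½[√253.5 − 1] = 7.46.
y₂ = 7.46 × 2.63 = 19.6 ft.
Tailwater y_tw = 21.9 ft: y_tw > y₂, so the jump is submerged.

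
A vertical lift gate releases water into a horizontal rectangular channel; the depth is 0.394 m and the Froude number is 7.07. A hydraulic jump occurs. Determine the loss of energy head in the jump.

Fr₁ = 7.07 (given).
From the momentum equation for a rectangular channel, y₂/y₁ = ½[√(1 + 8Fr₁²) − 1] = ½[√400.9 − 1] = 9.51.
y₂ = 9.51 × 0.394 = 3.75 m.
Head loss: ΔE = (y₂ − y₁)³/(4y₁y₂) = (3.75 − 0.394)³/(4×0.394×3.75) = 37.7/5.91 = 6.38 m.

ΔE = 6.38 m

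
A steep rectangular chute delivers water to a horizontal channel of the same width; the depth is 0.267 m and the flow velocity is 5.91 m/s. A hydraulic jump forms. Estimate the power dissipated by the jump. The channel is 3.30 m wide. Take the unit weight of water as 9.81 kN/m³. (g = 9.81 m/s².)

Fr₁ = V₁/√(g·y₁) = 5.91/√(9.81×0.267) = 3.65.
Bélanger equation: y₂/y₁ = ½[√(1 + 8Fr₁²) − 1] = ½[√107.7 − 1] = 4.69.
y₂ = 4.69 × 0.267 = 1.25 m.
Head loss: ΔE = (y₂ − y₁)³/(4y₁y₂) = (1.25 − 0.267)³/(4×0.267×1.25) = 0.955/1.34 = 0.714 m.
q = V₁·y₁ = 5.91 × 0.267 = 1.58 m²/s. Q = q·b = 1.58 × 3.30 = 5.21 m³/s. P = γ·Q·ΔE = 9.81 × 5.21 × 0.714 = 36.5 kW.

P = 36.5 kW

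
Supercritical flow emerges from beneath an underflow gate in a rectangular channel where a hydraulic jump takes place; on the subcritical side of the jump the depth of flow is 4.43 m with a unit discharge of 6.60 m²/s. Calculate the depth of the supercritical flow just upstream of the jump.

V₂ = q/y₂ = 6.60/4.43 = 1.49 m/s; Fr₂ = V₂/√(g·y₂) = 0.226.
The Bélanger relation is symmetric: y₁/y₂ = ½[√(1 + 8Fr₂²) − 1] = ½[√1.409 − 1] = 0.0934.
y₁ = 0.0934 × 4.43 = 0.414 m.

y₁ = 0.414 m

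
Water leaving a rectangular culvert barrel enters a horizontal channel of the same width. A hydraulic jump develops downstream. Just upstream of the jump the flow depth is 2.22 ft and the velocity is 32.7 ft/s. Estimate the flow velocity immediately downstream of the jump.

V₂ = 6.55 ft/s

Fr₁ = V₁/√(g·y₁) = 32.7/√(32.2×2.22) = 3.87.
Bélanger equation: y₂/y₁ = ½[√(1 + 8Fr₁²) − 1] = ½[√120.7 − 1] = 4.99.
y₂ = 4.99 × 2.22 = 11.1 ft.
q = V₁·y₁ = 32.7 × 2.22 = 72.6 ft²/s.
V₂ = q/y₂ = 72.6/11.1 = 6.55 ft/s.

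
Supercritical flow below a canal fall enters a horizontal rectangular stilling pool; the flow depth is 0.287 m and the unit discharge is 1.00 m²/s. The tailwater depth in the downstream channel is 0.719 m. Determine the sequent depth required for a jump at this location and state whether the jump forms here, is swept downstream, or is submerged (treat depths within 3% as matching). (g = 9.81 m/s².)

y₂ = 0.711 m; the jump forms here

V₁ = q/y₁ = 1.00/0.287 = 3.48 m/s. Fr₁ = V₁/√(g·y₁) = 3.48/√(9.81×0.287) = 2.08.
Conjugate-depth relation: y₂/y₁ = ½[√(1 + 8Fr₁²) − 1] = ½[√35.50 − 1] = 2.48.
y₂ = 2.48 × 0.287 = 0.711 m.
Tailwater y_tw = 0.719 m: y_tw ≈ y₂, so the jump forms here.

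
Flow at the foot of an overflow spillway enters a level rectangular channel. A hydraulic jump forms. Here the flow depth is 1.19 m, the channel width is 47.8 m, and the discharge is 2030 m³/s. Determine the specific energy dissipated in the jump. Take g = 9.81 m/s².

ΔE = 48.8 m

q = Q/b = 2030/47.8 = 42.5 m²/s; V₁ = q/y₁ = 35.7 m/s. Fr₁ = V₁/√(g·y₁) = 10.4.
Bélanger equation: y₂/y₁ = ½[√(1 + 8Fr₁²) − 1] = ½[√873.8 − 1] = 14.3.
y₂ = 14.3 × 1.19 = 17.0 m.
Head loss: ΔE = (y₂ − y₁)³/(4y₁y₂) = (17.0 − 1.19)³/(4×1.19×17.0) = 3947/80.9 = 48.8 m.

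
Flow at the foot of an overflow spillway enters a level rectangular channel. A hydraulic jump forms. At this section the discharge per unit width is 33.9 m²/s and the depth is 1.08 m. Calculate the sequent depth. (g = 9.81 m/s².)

V₁ = q/y₁ = 33.9/1.08 = 31.4 m/s. Fr₁ = V₁/√(g·y₁) = 31.4/√(9.81×1.08) = 9.64.
Conjugate-depth relation: y₂/y₁ = ½[√(1 + 8Fr₁²) − 1] = ½[√745.0 − 1] = 13.1.
y₂ = 13.1 × 1.08 = 14.2 m.

y₂ = 14.2 m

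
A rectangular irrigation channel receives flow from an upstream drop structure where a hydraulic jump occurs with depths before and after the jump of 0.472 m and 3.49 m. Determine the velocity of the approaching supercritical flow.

For a rectangular channel the momentum equation gives q² = ½·g·y₁·y₂·(y₁ + y₂) = ½×9.81×0.472×3.49×3.96 = 32.0.
q = √32.0 = 5.66 m²/s.
V₁ = q/y₁ = 5.66/0.472 = 12.0 m/s.

V₁ = 12.0 m/s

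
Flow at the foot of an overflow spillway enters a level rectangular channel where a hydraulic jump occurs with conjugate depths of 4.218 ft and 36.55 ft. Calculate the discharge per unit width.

q = 318.1 ft²/s

For a rectangular channel the momentum equation gives q² = ½·g·y₁·y₂·(y₁ + y₂) = ½×32.2×4.218×36.55×40.77 = 101190.
q = √101190 = 318.1 ft²/s.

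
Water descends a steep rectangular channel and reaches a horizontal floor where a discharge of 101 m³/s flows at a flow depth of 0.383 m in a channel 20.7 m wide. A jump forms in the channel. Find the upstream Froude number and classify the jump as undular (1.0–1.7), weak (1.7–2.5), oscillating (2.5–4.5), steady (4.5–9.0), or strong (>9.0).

Fr₁ = 6.57; steady jump

q = Q/b = 101/20.7 = 4.88 m²/s; V₁ = q/y₁ = 12.7 m/s. Fr₁ = V₁/√(g·y₁) = 6.57.
Fr₁ = 6.57 lies in the steady range.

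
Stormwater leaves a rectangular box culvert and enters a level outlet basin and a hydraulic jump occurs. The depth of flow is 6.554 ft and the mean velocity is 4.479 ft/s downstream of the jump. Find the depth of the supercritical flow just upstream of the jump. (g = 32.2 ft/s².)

y₁ = 1.071 ft

Fr₂ = V₂/√(g·y₂) = 4.479/√(32.2×6.554) = 0.3083.
The Bélanger relation is symmetric: y₁/y₂ = ½[√(1 + 8Fr₂²) − 1] = ½[√1.7605 − 1] = 0.1634.
y₁ = 0.1634 × 6.554 = 1.071 ft.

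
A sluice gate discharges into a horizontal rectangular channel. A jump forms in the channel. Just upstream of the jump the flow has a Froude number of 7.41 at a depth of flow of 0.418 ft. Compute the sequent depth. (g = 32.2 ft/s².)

y₂ = 4.18 ft

Fr₁ = 7.41 (given).
Conjugate-depth relation: y₂/y₁ = ½[√(1 + 8Fr₁²) − 1] = ½[√440.3 − 1] = 9.99.
y₂ = 9.99 × 0.418 = 4.18 ft.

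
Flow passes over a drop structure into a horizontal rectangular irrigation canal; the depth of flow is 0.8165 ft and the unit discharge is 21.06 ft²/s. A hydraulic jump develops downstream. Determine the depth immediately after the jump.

y₂ = 5.415 ft

V₁ = q/y₁ = 21.06/0.8165 = 25.79 ft/s. Fr₁ = V₁/√(g·y₁) = 25.79/√(32.2×0.8165) = 5.030.
From the momentum equation for a rectangular channel, y₂/y₁ = ½[√(1 + 8Fr₁²) − 1] = ½[√203.43 − 1] = 6.632.
y₂ = 6.632 × 0.8165 = 5.415 ft.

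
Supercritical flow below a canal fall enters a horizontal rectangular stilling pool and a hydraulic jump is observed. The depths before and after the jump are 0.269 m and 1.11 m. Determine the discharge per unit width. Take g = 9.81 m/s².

q = 1.42 m²/s

For a rectangular channel the momentum equation gives q² = ½·g·y₁·y₂·(y₁ + y₂) = ½×9.81×0.269×1.11×1.38 = 2.02.
q = √2.02 = 1.42 m²/s.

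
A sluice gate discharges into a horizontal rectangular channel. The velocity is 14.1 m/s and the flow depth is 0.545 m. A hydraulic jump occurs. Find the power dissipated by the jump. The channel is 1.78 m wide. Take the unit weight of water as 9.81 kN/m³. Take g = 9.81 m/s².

P = 817 kW

Fr₁ = V₁/√(g·y₁) = 14.1/√(9.81×0.545) = 6.10.
Conjugate-depth relation: y₂/y₁ = ½[√(1 + 8Fr₁²) − 1] = ½[√298.5 − 1] = 8.14.
y₂ = 8.14 × 0.545 = 4.44 m.
q = V₁·y₁ = 14.1 × 0.545 = 7.68 m²/s. V₂ = q/y₂ = 7.68/4.44 = 1.73 m/s. E₁ = y₁ + V₁²/2g = 10.7 m; E₂ = y₂ + V₂²/2g = 4.59 m. ΔE = E₁ − E₂ = 6.09 m.
Q = q·b = 7.68 × 1.78 = 13.7 m³/s. P = γ·Q·ΔE = 9.81 × 13.7 × 6.09 = 817 kW.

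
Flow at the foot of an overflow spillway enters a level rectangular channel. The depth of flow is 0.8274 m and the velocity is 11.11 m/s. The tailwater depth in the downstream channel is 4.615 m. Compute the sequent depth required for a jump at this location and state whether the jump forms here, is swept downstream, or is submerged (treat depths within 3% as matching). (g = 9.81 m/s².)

y₂ = 4.168 m; the jump is submerged

Fr₁ = V₁/√(g·y₁) = 11.11/√(9.81×0.8274) = 3.900.
From the momentum equation for a rectangular channel, y₂/y₁ = ½[√(1 + 8Fr₁²) − 1] = ½[√122.66 − 1] = 5.038.
y₂ = 5.038 × 0.8274 = 4.168 m.
Tailwater y_tw = 4.615 m: y_tw > y₂, so the jump is submerged.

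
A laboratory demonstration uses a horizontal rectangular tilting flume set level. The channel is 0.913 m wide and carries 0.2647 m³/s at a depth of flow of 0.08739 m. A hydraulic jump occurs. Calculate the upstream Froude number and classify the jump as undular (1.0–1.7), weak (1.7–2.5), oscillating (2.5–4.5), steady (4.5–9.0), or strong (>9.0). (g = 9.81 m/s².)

Fr₁ = 3.583; oscillating jump

q = Q/b = 0.2647/0.913 = 0.2899 m²/s; V₁ = q/y₁ = 3.318 m/s. Fr₁ = V₁/√(g·y₁) = 3.583.
Fr₁ = 3.583 lies in the oscillating range.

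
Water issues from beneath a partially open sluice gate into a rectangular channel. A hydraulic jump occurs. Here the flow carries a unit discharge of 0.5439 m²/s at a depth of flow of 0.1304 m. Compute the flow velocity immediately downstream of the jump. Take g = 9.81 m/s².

V₁ = q/y₁ = 0.5439/0.1304 = 4.171 m/s. Fr₁ = V₁/√(g·y₁) = 4.171/√(9.81×0.1304) = 3.688.
Bélanger equation: y₂/y₁ = ½[√(1 + 8Fr₁²) − 1] = ½[√109.80 − 1] = 4.739.
y₂ = 4.739 × 0.1304 = 0.6180 m.
V₂ = q/y₂ = 0.5439/0.6180 = 0.8801 m/s.

V₂ = 0.8801 m/s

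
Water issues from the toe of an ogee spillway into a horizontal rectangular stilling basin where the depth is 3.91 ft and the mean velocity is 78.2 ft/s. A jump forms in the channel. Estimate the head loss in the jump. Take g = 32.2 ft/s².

ΔE = 61.2 ft

Fr₁ = V₁/√(g·y₁) = 78.2/√(32.2×3.91) = 6.97.
Conjugate-depth relation: y₂/y₁ = ½[√(1 + 8Fr₁²) − 1] = ½[√389.6 − 1] = 9.37.
y₂ = 9.37 × 3.91 = 36.6 ft.
Head loss: ΔE = (y₂ − y₁)³/(4y₁y₂) = (36.6 − 3.91)³/(4×3.91×36.6) = 35036/573 = 61.2 ft.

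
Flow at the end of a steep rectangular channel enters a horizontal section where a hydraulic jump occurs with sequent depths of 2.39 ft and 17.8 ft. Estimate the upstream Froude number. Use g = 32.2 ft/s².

For a rectangular channel the momentum equation gives q² = ½·g·y₁·y₂·(y₁ + y₂) = ½×32.2×2.39×17.8×20.2 = 13829.
q = √13829 = 118 ft²/s.
V₁ = q/y₁ = 49.2 ft/s; Fr₁ = V₁/√(g·y₁) = 5.61.

Fr₁ = 5.61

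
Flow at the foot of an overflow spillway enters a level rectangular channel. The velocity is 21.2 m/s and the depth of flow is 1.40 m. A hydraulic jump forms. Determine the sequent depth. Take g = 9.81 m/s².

Fr₁ = V₁/√(g·y₁) = 21.2/√(9.81×1.40) = 5.72.
Bélanger equation: y₂/y₁ = ½[√(1 + 8Fr₁²) − 1] = ½[√262.8 − 1] = 7.61.
y₂ = 7.61 × 1.40 = 10.6 m.

y₂ = 10.6 m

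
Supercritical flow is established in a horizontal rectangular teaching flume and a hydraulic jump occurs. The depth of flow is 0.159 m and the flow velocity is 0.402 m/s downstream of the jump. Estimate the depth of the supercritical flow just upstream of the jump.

y₁ = 0.0280 m

Fr₂ = V₂/√(g·y₂) = 0.402/√(9.81×0.159) = 0.322.
Applying the sequent-depth relation in reverse, y₁/y₂ = ½[√(1 + 8Fr₂²) − 1] = ½[√1.829 − 1] = 0.176.
y₁ = 0.176 × 0.159 = 0.0280 m.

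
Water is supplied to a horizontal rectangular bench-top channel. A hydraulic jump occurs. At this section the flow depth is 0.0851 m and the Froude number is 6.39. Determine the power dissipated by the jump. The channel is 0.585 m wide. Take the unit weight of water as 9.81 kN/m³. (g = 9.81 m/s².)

Fr₁ = 6.39 (given).
Sequent-depth ratio: y₂/y₁ = ½[√(1 + 8Fr₁²) − 1] = ½[√327.7 − 1] = 8.55.
y₂ = 8.55 × 0.0851 = 0.728 m.
Head loss: ΔE = (y₂ − y₁)³/(4y₁y₂) = (0.728 − 0.0851)³/(4×0.0851×0.728) = 0.265/0.248 = 1.07 m.
V₁ = Fr₁·√(g·y₁) = 6.39×√(9.81×0.0851) = 5.84 m/s; q = V₁·y₁ = 0.497 m²/s. Q = q·b = 0.497 × 0.585 = 0.291 m³/s. P = γ·Q·ΔE = 9.81 × 0.291 × 1.07 = 3.05 kW.

P = 3.05 kW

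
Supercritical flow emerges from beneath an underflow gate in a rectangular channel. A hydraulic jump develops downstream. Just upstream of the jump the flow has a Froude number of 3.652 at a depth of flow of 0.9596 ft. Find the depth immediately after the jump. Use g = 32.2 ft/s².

y₂ = 4.499 ft

Fr₁ = 3.652 (given).
By Bélanger, y₂/y₁ = ½[√(1 + 8Fr₁²) − 1] = ½[√107.70 − 1] = 4.689.
y₂ = 4.689 × 0.9596 = 4.499 ft.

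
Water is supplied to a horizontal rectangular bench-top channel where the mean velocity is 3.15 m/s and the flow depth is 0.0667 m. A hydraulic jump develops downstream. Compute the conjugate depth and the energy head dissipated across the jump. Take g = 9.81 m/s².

Fr₁ = V₁/√(g·y₁) = 3.15/√(9.81×0.0667) = 3.89.
Bélanger equation: y₂/y₁ = ½[√(1 + 8Fr₁²) − 1] = ½[√122.3 − 1] = 5.03.
y₂ = 5.03 × 0.0667 = 0.335 m.
Head loss: ΔE = (y₂ − y₁)³/(4y₁y₂) = (0.335 − 0.0667)³/(4×0.0667×0.335) = 0.0194/0.0895 = 0.217 m.

y₂ = 0.335 m; ΔE = 0.217 m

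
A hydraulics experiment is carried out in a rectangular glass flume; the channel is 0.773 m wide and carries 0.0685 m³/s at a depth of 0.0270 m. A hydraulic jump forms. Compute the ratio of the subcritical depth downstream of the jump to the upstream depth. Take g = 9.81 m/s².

y₂/y₁ = 8.53

q = Q/b = 0.0685/0.773 = 0.0886 m²/s; V₁ = q/y₁ = 3.28 m/s. Fr₁ = V₁/√(g·y₁) = 6.38.
Bélanger equation: y₂/y₁ = ½[√(1 + 8Fr₁²) − 1] = ½[√326.4 − 1] = 8.53.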